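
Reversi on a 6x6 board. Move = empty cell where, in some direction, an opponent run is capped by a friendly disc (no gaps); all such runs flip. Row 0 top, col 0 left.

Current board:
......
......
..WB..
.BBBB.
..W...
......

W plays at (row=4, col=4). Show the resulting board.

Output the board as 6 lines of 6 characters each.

Place W at (4,4); scan 8 dirs for brackets.
Dir NW: opp run (3,3) capped by W -> flip
Dir N: opp run (3,4), next='.' -> no flip
Dir NE: first cell '.' (not opp) -> no flip
Dir W: first cell '.' (not opp) -> no flip
Dir E: first cell '.' (not opp) -> no flip
Dir SW: first cell '.' (not opp) -> no flip
Dir S: first cell '.' (not opp) -> no flip
Dir SE: first cell '.' (not opp) -> no flip
All flips: (3,3)

Answer: ......
......
..WB..
.BBWB.
..W.W.
......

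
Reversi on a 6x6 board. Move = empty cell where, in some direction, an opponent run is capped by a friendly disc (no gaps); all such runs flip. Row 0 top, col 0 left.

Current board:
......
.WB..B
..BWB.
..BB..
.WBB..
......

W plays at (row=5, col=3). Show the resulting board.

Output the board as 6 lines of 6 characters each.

Answer: ......
.WB..B
..BWB.
..BW..
.WBW..
...W..

Derivation:
Place W at (5,3); scan 8 dirs for brackets.
Dir NW: opp run (4,2), next='.' -> no flip
Dir N: opp run (4,3) (3,3) capped by W -> flip
Dir NE: first cell '.' (not opp) -> no flip
Dir W: first cell '.' (not opp) -> no flip
Dir E: first cell '.' (not opp) -> no flip
Dir SW: edge -> no flip
Dir S: edge -> no flip
Dir SE: edge -> no flip
All flips: (3,3) (4,3)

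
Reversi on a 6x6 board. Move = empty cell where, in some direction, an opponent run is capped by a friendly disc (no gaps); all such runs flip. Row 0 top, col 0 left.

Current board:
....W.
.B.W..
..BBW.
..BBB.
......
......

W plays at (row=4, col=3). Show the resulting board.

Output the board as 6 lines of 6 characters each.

Place W at (4,3); scan 8 dirs for brackets.
Dir NW: opp run (3,2), next='.' -> no flip
Dir N: opp run (3,3) (2,3) capped by W -> flip
Dir NE: opp run (3,4), next='.' -> no flip
Dir W: first cell '.' (not opp) -> no flip
Dir E: first cell '.' (not opp) -> no flip
Dir SW: first cell '.' (not opp) -> no flip
Dir S: first cell '.' (not opp) -> no flip
Dir SE: first cell '.' (not opp) -> no flip
All flips: (2,3) (3,3)

Answer: ....W.
.B.W..
..BWW.
..BWB.
...W..
......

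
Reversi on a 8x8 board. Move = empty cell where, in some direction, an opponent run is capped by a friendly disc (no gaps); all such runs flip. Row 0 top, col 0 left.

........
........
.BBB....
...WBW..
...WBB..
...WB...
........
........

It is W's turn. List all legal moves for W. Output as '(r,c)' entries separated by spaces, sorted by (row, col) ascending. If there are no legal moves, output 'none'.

(1,0): no bracket -> illegal
(1,1): flips 1 -> legal
(1,2): no bracket -> illegal
(1,3): flips 1 -> legal
(1,4): no bracket -> illegal
(2,0): no bracket -> illegal
(2,4): no bracket -> illegal
(2,5): flips 1 -> legal
(3,0): no bracket -> illegal
(3,1): no bracket -> illegal
(3,2): no bracket -> illegal
(3,6): no bracket -> illegal
(4,6): flips 2 -> legal
(5,5): flips 3 -> legal
(5,6): no bracket -> illegal
(6,3): no bracket -> illegal
(6,4): no bracket -> illegal
(6,5): flips 1 -> legal

Answer: (1,1) (1,3) (2,5) (4,6) (5,5) (6,5)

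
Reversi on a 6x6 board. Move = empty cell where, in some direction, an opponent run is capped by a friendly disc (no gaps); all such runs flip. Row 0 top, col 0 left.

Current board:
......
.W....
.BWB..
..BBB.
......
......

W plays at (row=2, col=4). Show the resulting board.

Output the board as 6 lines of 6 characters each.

Answer: ......
.W....
.BWWW.
..BBB.
......
......

Derivation:
Place W at (2,4); scan 8 dirs for brackets.
Dir NW: first cell '.' (not opp) -> no flip
Dir N: first cell '.' (not opp) -> no flip
Dir NE: first cell '.' (not opp) -> no flip
Dir W: opp run (2,3) capped by W -> flip
Dir E: first cell '.' (not opp) -> no flip
Dir SW: opp run (3,3), next='.' -> no flip
Dir S: opp run (3,4), next='.' -> no flip
Dir SE: first cell '.' (not opp) -> no flip
All flips: (2,3)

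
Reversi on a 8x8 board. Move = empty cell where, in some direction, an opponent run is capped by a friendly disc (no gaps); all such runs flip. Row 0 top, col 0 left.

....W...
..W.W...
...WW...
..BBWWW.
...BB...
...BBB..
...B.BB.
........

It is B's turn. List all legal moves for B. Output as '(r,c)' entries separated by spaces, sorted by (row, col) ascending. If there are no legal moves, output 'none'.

Answer: (0,5) (1,3) (1,5) (2,5) (2,6) (3,7)

Derivation:
(0,1): no bracket -> illegal
(0,2): no bracket -> illegal
(0,3): no bracket -> illegal
(0,5): flips 2 -> legal
(1,1): no bracket -> illegal
(1,3): flips 1 -> legal
(1,5): flips 1 -> legal
(2,1): no bracket -> illegal
(2,2): no bracket -> illegal
(2,5): flips 1 -> legal
(2,6): flips 1 -> legal
(2,7): no bracket -> illegal
(3,7): flips 3 -> legal
(4,5): no bracket -> illegal
(4,6): no bracket -> illegal
(4,7): no bracket -> illegal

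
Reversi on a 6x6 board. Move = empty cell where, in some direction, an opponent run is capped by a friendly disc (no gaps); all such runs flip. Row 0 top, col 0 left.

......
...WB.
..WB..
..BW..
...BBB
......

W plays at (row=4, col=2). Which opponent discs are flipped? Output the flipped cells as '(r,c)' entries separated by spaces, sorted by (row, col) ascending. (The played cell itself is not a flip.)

Dir NW: first cell '.' (not opp) -> no flip
Dir N: opp run (3,2) capped by W -> flip
Dir NE: first cell 'W' (not opp) -> no flip
Dir W: first cell '.' (not opp) -> no flip
Dir E: opp run (4,3) (4,4) (4,5), next=edge -> no flip
Dir SW: first cell '.' (not opp) -> no flip
Dir S: first cell '.' (not opp) -> no flip
Dir SE: first cell '.' (not opp) -> no flip

Answer: (3,2)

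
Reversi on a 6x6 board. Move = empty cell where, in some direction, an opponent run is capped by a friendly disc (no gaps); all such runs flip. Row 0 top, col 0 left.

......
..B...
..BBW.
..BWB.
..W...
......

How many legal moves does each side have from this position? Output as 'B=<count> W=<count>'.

Answer: B=5 W=7

Derivation:
-- B to move --
(1,3): no bracket -> illegal
(1,4): flips 1 -> legal
(1,5): no bracket -> illegal
(2,5): flips 1 -> legal
(3,1): no bracket -> illegal
(3,5): no bracket -> illegal
(4,1): no bracket -> illegal
(4,3): flips 1 -> legal
(4,4): flips 1 -> legal
(5,1): no bracket -> illegal
(5,2): flips 1 -> legal
(5,3): no bracket -> illegal
B mobility = 5
-- W to move --
(0,1): no bracket -> illegal
(0,2): flips 3 -> legal
(0,3): no bracket -> illegal
(1,1): flips 1 -> legal
(1,3): flips 1 -> legal
(1,4): no bracket -> illegal
(2,1): flips 2 -> legal
(2,5): no bracket -> illegal
(3,1): flips 1 -> legal
(3,5): flips 1 -> legal
(4,1): no bracket -> illegal
(4,3): no bracket -> illegal
(4,4): flips 1 -> legal
(4,5): no bracket -> illegal
W mobility = 7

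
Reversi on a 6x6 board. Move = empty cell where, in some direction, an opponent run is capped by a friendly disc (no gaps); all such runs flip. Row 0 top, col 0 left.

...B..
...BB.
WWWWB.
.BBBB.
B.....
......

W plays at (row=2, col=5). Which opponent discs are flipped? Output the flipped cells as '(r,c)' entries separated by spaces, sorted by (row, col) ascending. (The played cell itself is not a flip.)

Dir NW: opp run (1,4) (0,3), next=edge -> no flip
Dir N: first cell '.' (not opp) -> no flip
Dir NE: edge -> no flip
Dir W: opp run (2,4) capped by W -> flip
Dir E: edge -> no flip
Dir SW: opp run (3,4), next='.' -> no flip
Dir S: first cell '.' (not opp) -> no flip
Dir SE: edge -> no flip

Answer: (2,4)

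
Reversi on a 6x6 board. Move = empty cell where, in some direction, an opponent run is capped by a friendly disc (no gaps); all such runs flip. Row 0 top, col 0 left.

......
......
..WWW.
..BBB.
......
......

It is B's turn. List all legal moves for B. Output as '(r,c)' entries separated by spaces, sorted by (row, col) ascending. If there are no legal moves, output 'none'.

Answer: (1,1) (1,2) (1,3) (1,4) (1,5)

Derivation:
(1,1): flips 1 -> legal
(1,2): flips 2 -> legal
(1,3): flips 1 -> legal
(1,4): flips 2 -> legal
(1,5): flips 1 -> legal
(2,1): no bracket -> illegal
(2,5): no bracket -> illegal
(3,1): no bracket -> illegal
(3,5): no bracket -> illegal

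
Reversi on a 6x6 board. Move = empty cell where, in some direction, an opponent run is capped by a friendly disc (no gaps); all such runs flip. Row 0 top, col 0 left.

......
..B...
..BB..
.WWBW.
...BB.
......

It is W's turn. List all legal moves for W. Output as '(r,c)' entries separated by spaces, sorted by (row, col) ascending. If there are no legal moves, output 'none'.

(0,1): flips 2 -> legal
(0,2): flips 2 -> legal
(0,3): no bracket -> illegal
(1,1): no bracket -> illegal
(1,3): flips 1 -> legal
(1,4): flips 1 -> legal
(2,1): no bracket -> illegal
(2,4): no bracket -> illegal
(3,5): no bracket -> illegal
(4,2): no bracket -> illegal
(4,5): no bracket -> illegal
(5,2): flips 1 -> legal
(5,3): no bracket -> illegal
(5,4): flips 2 -> legal
(5,5): no bracket -> illegal

Answer: (0,1) (0,2) (1,3) (1,4) (5,2) (5,4)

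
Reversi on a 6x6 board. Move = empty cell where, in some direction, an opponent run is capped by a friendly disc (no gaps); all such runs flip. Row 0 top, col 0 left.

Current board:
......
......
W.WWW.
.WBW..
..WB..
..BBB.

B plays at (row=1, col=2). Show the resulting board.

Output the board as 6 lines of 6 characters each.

Place B at (1,2); scan 8 dirs for brackets.
Dir NW: first cell '.' (not opp) -> no flip
Dir N: first cell '.' (not opp) -> no flip
Dir NE: first cell '.' (not opp) -> no flip
Dir W: first cell '.' (not opp) -> no flip
Dir E: first cell '.' (not opp) -> no flip
Dir SW: first cell '.' (not opp) -> no flip
Dir S: opp run (2,2) capped by B -> flip
Dir SE: opp run (2,3), next='.' -> no flip
All flips: (2,2)

Answer: ......
..B...
W.BWW.
.WBW..
..WB..
..BBB.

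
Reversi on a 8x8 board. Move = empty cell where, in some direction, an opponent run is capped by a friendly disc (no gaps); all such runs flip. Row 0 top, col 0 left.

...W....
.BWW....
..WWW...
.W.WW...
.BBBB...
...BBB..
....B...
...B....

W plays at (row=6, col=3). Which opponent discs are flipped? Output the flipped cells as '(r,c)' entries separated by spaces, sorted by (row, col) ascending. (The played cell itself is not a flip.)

Dir NW: first cell '.' (not opp) -> no flip
Dir N: opp run (5,3) (4,3) capped by W -> flip
Dir NE: opp run (5,4), next='.' -> no flip
Dir W: first cell '.' (not opp) -> no flip
Dir E: opp run (6,4), next='.' -> no flip
Dir SW: first cell '.' (not opp) -> no flip
Dir S: opp run (7,3), next=edge -> no flip
Dir SE: first cell '.' (not opp) -> no flip

Answer: (4,3) (5,3)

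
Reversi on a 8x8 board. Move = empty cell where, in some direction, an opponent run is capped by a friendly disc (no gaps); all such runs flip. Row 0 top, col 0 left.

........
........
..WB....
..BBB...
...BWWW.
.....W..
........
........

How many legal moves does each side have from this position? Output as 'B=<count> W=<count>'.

-- B to move --
(1,1): flips 1 -> legal
(1,2): flips 1 -> legal
(1,3): no bracket -> illegal
(2,1): flips 1 -> legal
(3,1): no bracket -> illegal
(3,5): no bracket -> illegal
(3,6): no bracket -> illegal
(3,7): no bracket -> illegal
(4,7): flips 3 -> legal
(5,3): no bracket -> illegal
(5,4): flips 1 -> legal
(5,6): flips 1 -> legal
(5,7): no bracket -> illegal
(6,4): no bracket -> illegal
(6,5): no bracket -> illegal
(6,6): flips 2 -> legal
B mobility = 7
-- W to move --
(1,2): flips 2 -> legal
(1,3): no bracket -> illegal
(1,4): no bracket -> illegal
(2,1): no bracket -> illegal
(2,4): flips 2 -> legal
(2,5): no bracket -> illegal
(3,1): no bracket -> illegal
(3,5): no bracket -> illegal
(4,1): no bracket -> illegal
(4,2): flips 2 -> legal
(5,2): no bracket -> illegal
(5,3): no bracket -> illegal
(5,4): no bracket -> illegal
W mobility = 3

Answer: B=7 W=3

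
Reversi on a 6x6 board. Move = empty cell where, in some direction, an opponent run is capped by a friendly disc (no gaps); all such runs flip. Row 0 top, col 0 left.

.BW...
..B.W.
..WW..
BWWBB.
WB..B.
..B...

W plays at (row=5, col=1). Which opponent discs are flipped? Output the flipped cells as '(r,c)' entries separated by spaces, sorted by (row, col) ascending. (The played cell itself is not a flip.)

Answer: (4,1)

Derivation:
Dir NW: first cell 'W' (not opp) -> no flip
Dir N: opp run (4,1) capped by W -> flip
Dir NE: first cell '.' (not opp) -> no flip
Dir W: first cell '.' (not opp) -> no flip
Dir E: opp run (5,2), next='.' -> no flip
Dir SW: edge -> no flip
Dir S: edge -> no flip
Dir SE: edge -> no flip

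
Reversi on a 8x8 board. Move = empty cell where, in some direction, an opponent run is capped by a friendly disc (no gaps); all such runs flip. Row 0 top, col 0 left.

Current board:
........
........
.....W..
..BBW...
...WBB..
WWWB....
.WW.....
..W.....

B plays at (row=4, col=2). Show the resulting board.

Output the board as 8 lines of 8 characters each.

Place B at (4,2); scan 8 dirs for brackets.
Dir NW: first cell '.' (not opp) -> no flip
Dir N: first cell 'B' (not opp) -> no flip
Dir NE: first cell 'B' (not opp) -> no flip
Dir W: first cell '.' (not opp) -> no flip
Dir E: opp run (4,3) capped by B -> flip
Dir SW: opp run (5,1), next='.' -> no flip
Dir S: opp run (5,2) (6,2) (7,2), next=edge -> no flip
Dir SE: first cell 'B' (not opp) -> no flip
All flips: (4,3)

Answer: ........
........
.....W..
..BBW...
..BBBB..
WWWB....
.WW.....
..W.....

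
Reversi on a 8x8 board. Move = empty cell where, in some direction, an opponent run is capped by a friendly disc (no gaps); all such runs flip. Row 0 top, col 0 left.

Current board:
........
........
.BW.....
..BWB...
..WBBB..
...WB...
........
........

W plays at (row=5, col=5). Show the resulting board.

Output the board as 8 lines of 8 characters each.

Answer: ........
........
.BW.....
..BWB...
..WBWB..
...WWW..
........
........

Derivation:
Place W at (5,5); scan 8 dirs for brackets.
Dir NW: opp run (4,4) capped by W -> flip
Dir N: opp run (4,5), next='.' -> no flip
Dir NE: first cell '.' (not opp) -> no flip
Dir W: opp run (5,4) capped by W -> flip
Dir E: first cell '.' (not opp) -> no flip
Dir SW: first cell '.' (not opp) -> no flip
Dir S: first cell '.' (not opp) -> no flip
Dir SE: first cell '.' (not opp) -> no flip
All flips: (4,4) (5,4)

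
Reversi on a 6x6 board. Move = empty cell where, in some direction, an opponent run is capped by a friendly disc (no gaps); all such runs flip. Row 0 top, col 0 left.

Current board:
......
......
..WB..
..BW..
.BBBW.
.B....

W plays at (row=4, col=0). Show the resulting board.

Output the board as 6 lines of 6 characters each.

Answer: ......
......
..WB..
..BW..
WWWWW.
.B....

Derivation:
Place W at (4,0); scan 8 dirs for brackets.
Dir NW: edge -> no flip
Dir N: first cell '.' (not opp) -> no flip
Dir NE: first cell '.' (not opp) -> no flip
Dir W: edge -> no flip
Dir E: opp run (4,1) (4,2) (4,3) capped by W -> flip
Dir SW: edge -> no flip
Dir S: first cell '.' (not opp) -> no flip
Dir SE: opp run (5,1), next=edge -> no flip
All flips: (4,1) (4,2) (4,3)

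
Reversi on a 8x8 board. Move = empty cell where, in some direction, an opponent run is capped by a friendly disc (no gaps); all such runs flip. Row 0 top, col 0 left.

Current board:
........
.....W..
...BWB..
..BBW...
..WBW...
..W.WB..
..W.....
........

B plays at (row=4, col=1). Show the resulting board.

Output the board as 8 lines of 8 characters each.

Place B at (4,1); scan 8 dirs for brackets.
Dir NW: first cell '.' (not opp) -> no flip
Dir N: first cell '.' (not opp) -> no flip
Dir NE: first cell 'B' (not opp) -> no flip
Dir W: first cell '.' (not opp) -> no flip
Dir E: opp run (4,2) capped by B -> flip
Dir SW: first cell '.' (not opp) -> no flip
Dir S: first cell '.' (not opp) -> no flip
Dir SE: opp run (5,2), next='.' -> no flip
All flips: (4,2)

Answer: ........
.....W..
...BWB..
..BBW...
.BBBW...
..W.WB..
..W.....
........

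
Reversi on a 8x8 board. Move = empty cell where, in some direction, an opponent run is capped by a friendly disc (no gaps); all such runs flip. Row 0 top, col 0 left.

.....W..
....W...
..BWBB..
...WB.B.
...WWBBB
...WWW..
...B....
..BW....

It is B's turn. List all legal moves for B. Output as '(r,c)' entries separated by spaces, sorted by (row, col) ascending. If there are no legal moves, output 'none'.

Answer: (0,3) (0,4) (1,2) (1,3) (3,2) (4,2) (5,2) (6,4) (6,5) (6,6) (7,4)

Derivation:
(0,3): flips 1 -> legal
(0,4): flips 1 -> legal
(0,6): no bracket -> illegal
(1,2): flips 1 -> legal
(1,3): flips 4 -> legal
(1,5): no bracket -> illegal
(1,6): no bracket -> illegal
(3,2): flips 1 -> legal
(3,5): no bracket -> illegal
(4,2): flips 3 -> legal
(5,2): flips 1 -> legal
(5,6): no bracket -> illegal
(6,2): no bracket -> illegal
(6,4): flips 3 -> legal
(6,5): flips 1 -> legal
(6,6): flips 3 -> legal
(7,4): flips 1 -> legal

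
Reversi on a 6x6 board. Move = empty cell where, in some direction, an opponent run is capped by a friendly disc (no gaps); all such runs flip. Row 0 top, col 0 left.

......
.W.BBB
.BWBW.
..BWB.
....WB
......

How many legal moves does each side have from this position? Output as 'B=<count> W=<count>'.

Answer: B=8 W=7

Derivation:
-- B to move --
(0,0): no bracket -> illegal
(0,1): flips 1 -> legal
(0,2): no bracket -> illegal
(1,0): no bracket -> illegal
(1,2): flips 1 -> legal
(2,0): no bracket -> illegal
(2,5): flips 1 -> legal
(3,1): flips 1 -> legal
(3,5): flips 1 -> legal
(4,2): flips 2 -> legal
(4,3): flips 2 -> legal
(5,3): no bracket -> illegal
(5,4): flips 1 -> legal
(5,5): no bracket -> illegal
B mobility = 8
-- W to move --
(0,2): flips 1 -> legal
(0,3): flips 2 -> legal
(0,4): flips 2 -> legal
(0,5): no bracket -> illegal
(1,0): no bracket -> illegal
(1,2): no bracket -> illegal
(2,0): flips 1 -> legal
(2,5): no bracket -> illegal
(3,0): no bracket -> illegal
(3,1): flips 2 -> legal
(3,5): flips 1 -> legal
(4,1): no bracket -> illegal
(4,2): flips 1 -> legal
(4,3): no bracket -> illegal
(5,4): no bracket -> illegal
(5,5): no bracket -> illegal
W mobility = 7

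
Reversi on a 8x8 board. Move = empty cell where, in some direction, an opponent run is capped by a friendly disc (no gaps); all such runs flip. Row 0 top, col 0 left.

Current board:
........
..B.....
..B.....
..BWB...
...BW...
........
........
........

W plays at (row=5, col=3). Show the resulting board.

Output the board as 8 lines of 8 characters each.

Answer: ........
..B.....
..B.....
..BWB...
...WW...
...W....
........
........

Derivation:
Place W at (5,3); scan 8 dirs for brackets.
Dir NW: first cell '.' (not opp) -> no flip
Dir N: opp run (4,3) capped by W -> flip
Dir NE: first cell 'W' (not opp) -> no flip
Dir W: first cell '.' (not opp) -> no flip
Dir E: first cell '.' (not opp) -> no flip
Dir SW: first cell '.' (not opp) -> no flip
Dir S: first cell '.' (not opp) -> no flip
Dir SE: first cell '.' (not opp) -> no flip
All flips: (4,3)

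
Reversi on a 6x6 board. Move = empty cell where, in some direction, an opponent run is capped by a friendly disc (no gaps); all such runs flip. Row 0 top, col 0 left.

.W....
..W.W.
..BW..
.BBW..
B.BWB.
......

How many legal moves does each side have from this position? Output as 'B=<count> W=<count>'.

-- B to move --
(0,0): no bracket -> illegal
(0,2): flips 1 -> legal
(0,3): no bracket -> illegal
(0,4): no bracket -> illegal
(0,5): flips 2 -> legal
(1,0): no bracket -> illegal
(1,1): no bracket -> illegal
(1,3): no bracket -> illegal
(1,5): no bracket -> illegal
(2,1): no bracket -> illegal
(2,4): flips 2 -> legal
(2,5): no bracket -> illegal
(3,4): flips 1 -> legal
(5,2): no bracket -> illegal
(5,3): no bracket -> illegal
(5,4): flips 1 -> legal
B mobility = 5
-- W to move --
(1,1): flips 1 -> legal
(1,3): no bracket -> illegal
(2,0): no bracket -> illegal
(2,1): flips 2 -> legal
(3,0): flips 2 -> legal
(3,4): no bracket -> illegal
(3,5): no bracket -> illegal
(4,1): flips 2 -> legal
(4,5): flips 1 -> legal
(5,0): no bracket -> illegal
(5,1): flips 1 -> legal
(5,2): flips 3 -> legal
(5,3): no bracket -> illegal
(5,4): no bracket -> illegal
(5,5): flips 1 -> legal
W mobility = 8

Answer: B=5 W=8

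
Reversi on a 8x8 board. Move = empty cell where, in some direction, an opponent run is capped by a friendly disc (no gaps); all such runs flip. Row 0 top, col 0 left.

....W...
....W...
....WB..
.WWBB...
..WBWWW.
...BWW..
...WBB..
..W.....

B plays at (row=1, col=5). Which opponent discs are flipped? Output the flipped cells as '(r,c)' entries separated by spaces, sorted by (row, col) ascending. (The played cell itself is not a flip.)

Answer: (2,4)

Derivation:
Dir NW: opp run (0,4), next=edge -> no flip
Dir N: first cell '.' (not opp) -> no flip
Dir NE: first cell '.' (not opp) -> no flip
Dir W: opp run (1,4), next='.' -> no flip
Dir E: first cell '.' (not opp) -> no flip
Dir SW: opp run (2,4) capped by B -> flip
Dir S: first cell 'B' (not opp) -> no flip
Dir SE: first cell '.' (not opp) -> no flip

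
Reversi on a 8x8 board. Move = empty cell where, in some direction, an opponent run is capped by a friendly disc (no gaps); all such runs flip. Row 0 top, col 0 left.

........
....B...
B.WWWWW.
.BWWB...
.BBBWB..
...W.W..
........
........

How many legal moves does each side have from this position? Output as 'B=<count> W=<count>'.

-- B to move --
(1,1): no bracket -> illegal
(1,2): flips 3 -> legal
(1,3): flips 3 -> legal
(1,5): flips 2 -> legal
(1,6): flips 1 -> legal
(1,7): no bracket -> illegal
(2,1): flips 1 -> legal
(2,7): no bracket -> illegal
(3,5): no bracket -> illegal
(3,6): flips 1 -> legal
(3,7): no bracket -> illegal
(4,6): no bracket -> illegal
(5,2): no bracket -> illegal
(5,4): flips 1 -> legal
(5,6): no bracket -> illegal
(6,2): no bracket -> illegal
(6,3): flips 1 -> legal
(6,4): flips 1 -> legal
(6,5): flips 1 -> legal
(6,6): no bracket -> illegal
B mobility = 10
-- W to move --
(0,3): flips 1 -> legal
(0,4): flips 1 -> legal
(0,5): flips 1 -> legal
(1,0): no bracket -> illegal
(1,1): no bracket -> illegal
(1,3): no bracket -> illegal
(1,5): no bracket -> illegal
(2,1): no bracket -> illegal
(3,0): flips 1 -> legal
(3,5): flips 2 -> legal
(3,6): no bracket -> illegal
(4,0): flips 4 -> legal
(4,6): flips 1 -> legal
(5,0): flips 1 -> legal
(5,1): flips 1 -> legal
(5,2): flips 3 -> legal
(5,4): flips 1 -> legal
(5,6): flips 2 -> legal
W mobility = 12

Answer: B=10 W=12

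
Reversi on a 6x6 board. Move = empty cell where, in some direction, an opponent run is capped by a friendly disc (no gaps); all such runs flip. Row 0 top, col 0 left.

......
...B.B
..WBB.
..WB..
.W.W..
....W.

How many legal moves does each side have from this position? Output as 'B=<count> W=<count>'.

-- B to move --
(1,1): flips 1 -> legal
(1,2): no bracket -> illegal
(2,1): flips 1 -> legal
(3,0): no bracket -> illegal
(3,1): flips 2 -> legal
(3,4): no bracket -> illegal
(4,0): no bracket -> illegal
(4,2): no bracket -> illegal
(4,4): no bracket -> illegal
(4,5): no bracket -> illegal
(5,0): flips 2 -> legal
(5,1): no bracket -> illegal
(5,2): no bracket -> illegal
(5,3): flips 1 -> legal
(5,5): no bracket -> illegal
B mobility = 5
-- W to move --
(0,2): no bracket -> illegal
(0,3): flips 3 -> legal
(0,4): flips 1 -> legal
(0,5): no bracket -> illegal
(1,2): no bracket -> illegal
(1,4): flips 1 -> legal
(2,5): flips 2 -> legal
(3,4): flips 1 -> legal
(3,5): no bracket -> illegal
(4,2): no bracket -> illegal
(4,4): flips 1 -> legal
W mobility = 6

Answer: B=5 W=6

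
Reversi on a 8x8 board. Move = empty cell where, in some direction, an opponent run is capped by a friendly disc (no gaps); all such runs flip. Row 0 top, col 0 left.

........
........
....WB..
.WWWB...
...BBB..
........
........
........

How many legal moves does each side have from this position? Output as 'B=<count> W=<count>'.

-- B to move --
(1,3): no bracket -> illegal
(1,4): flips 1 -> legal
(1,5): no bracket -> illegal
(2,0): no bracket -> illegal
(2,1): flips 1 -> legal
(2,2): flips 1 -> legal
(2,3): flips 2 -> legal
(3,0): flips 3 -> legal
(3,5): no bracket -> illegal
(4,0): no bracket -> illegal
(4,1): no bracket -> illegal
(4,2): no bracket -> illegal
B mobility = 5
-- W to move --
(1,4): no bracket -> illegal
(1,5): no bracket -> illegal
(1,6): no bracket -> illegal
(2,3): no bracket -> illegal
(2,6): flips 1 -> legal
(3,5): flips 1 -> legal
(3,6): no bracket -> illegal
(4,2): no bracket -> illegal
(4,6): no bracket -> illegal
(5,2): no bracket -> illegal
(5,3): flips 1 -> legal
(5,4): flips 3 -> legal
(5,5): flips 1 -> legal
(5,6): no bracket -> illegal
W mobility = 5

Answer: B=5 W=5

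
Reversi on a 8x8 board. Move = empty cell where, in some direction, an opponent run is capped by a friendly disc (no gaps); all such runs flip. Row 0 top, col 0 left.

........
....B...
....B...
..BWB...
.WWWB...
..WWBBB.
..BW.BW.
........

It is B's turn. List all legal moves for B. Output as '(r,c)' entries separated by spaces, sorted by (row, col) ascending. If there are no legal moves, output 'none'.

Answer: (2,2) (4,0) (5,0) (5,1) (6,1) (6,4) (6,7) (7,2) (7,6) (7,7)

Derivation:
(2,2): flips 1 -> legal
(2,3): no bracket -> illegal
(3,0): no bracket -> illegal
(3,1): no bracket -> illegal
(4,0): flips 3 -> legal
(5,0): flips 1 -> legal
(5,1): flips 4 -> legal
(5,7): no bracket -> illegal
(6,1): flips 2 -> legal
(6,4): flips 1 -> legal
(6,7): flips 1 -> legal
(7,2): flips 1 -> legal
(7,3): no bracket -> illegal
(7,4): no bracket -> illegal
(7,5): no bracket -> illegal
(7,6): flips 1 -> legal
(7,7): flips 1 -> legal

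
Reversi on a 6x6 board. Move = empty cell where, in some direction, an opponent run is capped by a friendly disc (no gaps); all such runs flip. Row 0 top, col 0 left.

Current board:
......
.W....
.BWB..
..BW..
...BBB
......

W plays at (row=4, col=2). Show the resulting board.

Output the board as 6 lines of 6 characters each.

Answer: ......
.W....
.BWB..
..WW..
..WBBB
......

Derivation:
Place W at (4,2); scan 8 dirs for brackets.
Dir NW: first cell '.' (not opp) -> no flip
Dir N: opp run (3,2) capped by W -> flip
Dir NE: first cell 'W' (not opp) -> no flip
Dir W: first cell '.' (not opp) -> no flip
Dir E: opp run (4,3) (4,4) (4,5), next=edge -> no flip
Dir SW: first cell '.' (not opp) -> no flip
Dir S: first cell '.' (not opp) -> no flip
Dir SE: first cell '.' (not opp) -> no flip
All flips: (3,2)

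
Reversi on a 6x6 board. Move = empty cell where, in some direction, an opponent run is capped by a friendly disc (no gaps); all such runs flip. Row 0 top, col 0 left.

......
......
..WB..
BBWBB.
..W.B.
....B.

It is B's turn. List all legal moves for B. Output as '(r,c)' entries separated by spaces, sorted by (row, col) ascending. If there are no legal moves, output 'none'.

(1,1): flips 1 -> legal
(1,2): no bracket -> illegal
(1,3): flips 1 -> legal
(2,1): flips 1 -> legal
(4,1): flips 1 -> legal
(4,3): no bracket -> illegal
(5,1): flips 1 -> legal
(5,2): no bracket -> illegal
(5,3): flips 1 -> legal

Answer: (1,1) (1,3) (2,1) (4,1) (5,1) (5,3)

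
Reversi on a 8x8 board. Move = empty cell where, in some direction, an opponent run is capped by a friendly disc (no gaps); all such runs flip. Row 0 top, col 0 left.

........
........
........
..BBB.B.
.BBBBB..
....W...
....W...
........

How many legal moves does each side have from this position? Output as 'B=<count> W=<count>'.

Answer: B=3 W=3

Derivation:
-- B to move --
(5,3): no bracket -> illegal
(5,5): no bracket -> illegal
(6,3): flips 1 -> legal
(6,5): flips 1 -> legal
(7,3): no bracket -> illegal
(7,4): flips 2 -> legal
(7,5): no bracket -> illegal
B mobility = 3
-- W to move --
(2,1): flips 2 -> legal
(2,2): no bracket -> illegal
(2,3): no bracket -> illegal
(2,4): flips 2 -> legal
(2,5): no bracket -> illegal
(2,6): no bracket -> illegal
(2,7): flips 2 -> legal
(3,0): no bracket -> illegal
(3,1): no bracket -> illegal
(3,5): no bracket -> illegal
(3,7): no bracket -> illegal
(4,0): no bracket -> illegal
(4,6): no bracket -> illegal
(4,7): no bracket -> illegal
(5,0): no bracket -> illegal
(5,1): no bracket -> illegal
(5,2): no bracket -> illegal
(5,3): no bracket -> illegal
(5,5): no bracket -> illegal
(5,6): no bracket -> illegal
W mobility = 3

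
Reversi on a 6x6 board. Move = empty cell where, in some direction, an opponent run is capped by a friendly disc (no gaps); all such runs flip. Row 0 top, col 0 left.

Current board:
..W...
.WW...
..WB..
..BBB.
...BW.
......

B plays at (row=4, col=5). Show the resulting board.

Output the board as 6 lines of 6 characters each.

Answer: ..W...
.WW...
..WB..
..BBB.
...BBB
......

Derivation:
Place B at (4,5); scan 8 dirs for brackets.
Dir NW: first cell 'B' (not opp) -> no flip
Dir N: first cell '.' (not opp) -> no flip
Dir NE: edge -> no flip
Dir W: opp run (4,4) capped by B -> flip
Dir E: edge -> no flip
Dir SW: first cell '.' (not opp) -> no flip
Dir S: first cell '.' (not opp) -> no flip
Dir SE: edge -> no flip
All flips: (4,4)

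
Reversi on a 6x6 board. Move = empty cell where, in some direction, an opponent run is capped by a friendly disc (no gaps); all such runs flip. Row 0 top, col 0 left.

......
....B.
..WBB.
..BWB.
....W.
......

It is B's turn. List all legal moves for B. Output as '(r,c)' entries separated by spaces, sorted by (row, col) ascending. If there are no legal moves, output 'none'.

(1,1): no bracket -> illegal
(1,2): flips 1 -> legal
(1,3): no bracket -> illegal
(2,1): flips 1 -> legal
(3,1): no bracket -> illegal
(3,5): no bracket -> illegal
(4,2): flips 1 -> legal
(4,3): flips 1 -> legal
(4,5): no bracket -> illegal
(5,3): no bracket -> illegal
(5,4): flips 1 -> legal
(5,5): no bracket -> illegal

Answer: (1,2) (2,1) (4,2) (4,3) (5,4)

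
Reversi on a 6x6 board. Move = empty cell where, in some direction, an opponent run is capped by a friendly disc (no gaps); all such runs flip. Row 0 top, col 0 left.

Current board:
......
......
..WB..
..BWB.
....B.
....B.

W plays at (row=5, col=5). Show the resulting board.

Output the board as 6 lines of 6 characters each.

Answer: ......
......
..WB..
..BWB.
....W.
....BW

Derivation:
Place W at (5,5); scan 8 dirs for brackets.
Dir NW: opp run (4,4) capped by W -> flip
Dir N: first cell '.' (not opp) -> no flip
Dir NE: edge -> no flip
Dir W: opp run (5,4), next='.' -> no flip
Dir E: edge -> no flip
Dir SW: edge -> no flip
Dir S: edge -> no flip
Dir SE: edge -> no flip
All flips: (4,4)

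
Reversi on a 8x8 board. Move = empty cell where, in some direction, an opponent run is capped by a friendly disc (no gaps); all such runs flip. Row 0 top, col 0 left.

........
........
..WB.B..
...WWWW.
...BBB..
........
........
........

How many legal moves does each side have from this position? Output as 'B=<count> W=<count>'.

-- B to move --
(1,1): flips 2 -> legal
(1,2): no bracket -> illegal
(1,3): no bracket -> illegal
(2,1): flips 1 -> legal
(2,4): flips 1 -> legal
(2,6): flips 1 -> legal
(2,7): flips 1 -> legal
(3,1): no bracket -> illegal
(3,2): no bracket -> illegal
(3,7): no bracket -> illegal
(4,2): no bracket -> illegal
(4,6): no bracket -> illegal
(4,7): flips 1 -> legal
B mobility = 6
-- W to move --
(1,2): flips 1 -> legal
(1,3): flips 1 -> legal
(1,4): flips 1 -> legal
(1,5): flips 1 -> legal
(1,6): flips 1 -> legal
(2,4): flips 1 -> legal
(2,6): no bracket -> illegal
(3,2): no bracket -> illegal
(4,2): no bracket -> illegal
(4,6): no bracket -> illegal
(5,2): flips 1 -> legal
(5,3): flips 2 -> legal
(5,4): flips 2 -> legal
(5,5): flips 2 -> legal
(5,6): flips 1 -> legal
W mobility = 11

Answer: B=6 W=11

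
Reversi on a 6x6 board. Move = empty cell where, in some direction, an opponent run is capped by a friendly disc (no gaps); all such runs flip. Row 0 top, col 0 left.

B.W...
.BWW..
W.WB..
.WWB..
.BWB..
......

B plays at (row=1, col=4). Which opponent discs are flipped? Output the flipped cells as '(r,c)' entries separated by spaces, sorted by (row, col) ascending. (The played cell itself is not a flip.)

Answer: (1,2) (1,3)

Derivation:
Dir NW: first cell '.' (not opp) -> no flip
Dir N: first cell '.' (not opp) -> no flip
Dir NE: first cell '.' (not opp) -> no flip
Dir W: opp run (1,3) (1,2) capped by B -> flip
Dir E: first cell '.' (not opp) -> no flip
Dir SW: first cell 'B' (not opp) -> no flip
Dir S: first cell '.' (not opp) -> no flip
Dir SE: first cell '.' (not opp) -> no flip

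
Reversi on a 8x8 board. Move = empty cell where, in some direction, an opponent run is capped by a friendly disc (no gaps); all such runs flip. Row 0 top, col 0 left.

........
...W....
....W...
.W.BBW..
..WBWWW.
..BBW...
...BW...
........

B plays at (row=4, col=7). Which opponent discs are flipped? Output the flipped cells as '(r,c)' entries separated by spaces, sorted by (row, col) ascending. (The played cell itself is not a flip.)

Dir NW: first cell '.' (not opp) -> no flip
Dir N: first cell '.' (not opp) -> no flip
Dir NE: edge -> no flip
Dir W: opp run (4,6) (4,5) (4,4) capped by B -> flip
Dir E: edge -> no flip
Dir SW: first cell '.' (not opp) -> no flip
Dir S: first cell '.' (not opp) -> no flip
Dir SE: edge -> no flip

Answer: (4,4) (4,5) (4,6)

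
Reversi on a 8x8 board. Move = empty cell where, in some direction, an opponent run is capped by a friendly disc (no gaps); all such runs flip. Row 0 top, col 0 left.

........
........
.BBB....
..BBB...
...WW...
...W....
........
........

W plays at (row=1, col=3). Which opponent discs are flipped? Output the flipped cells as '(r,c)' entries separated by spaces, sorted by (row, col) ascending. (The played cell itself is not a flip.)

Dir NW: first cell '.' (not opp) -> no flip
Dir N: first cell '.' (not opp) -> no flip
Dir NE: first cell '.' (not opp) -> no flip
Dir W: first cell '.' (not opp) -> no flip
Dir E: first cell '.' (not opp) -> no flip
Dir SW: opp run (2,2), next='.' -> no flip
Dir S: opp run (2,3) (3,3) capped by W -> flip
Dir SE: first cell '.' (not opp) -> no flip

Answer: (2,3) (3,3)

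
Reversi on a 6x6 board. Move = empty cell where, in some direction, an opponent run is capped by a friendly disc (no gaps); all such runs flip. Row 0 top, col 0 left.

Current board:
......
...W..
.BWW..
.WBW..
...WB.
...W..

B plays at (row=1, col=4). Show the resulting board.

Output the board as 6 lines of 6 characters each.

Answer: ......
...WB.
.BWB..
.WBW..
...WB.
...W..

Derivation:
Place B at (1,4); scan 8 dirs for brackets.
Dir NW: first cell '.' (not opp) -> no flip
Dir N: first cell '.' (not opp) -> no flip
Dir NE: first cell '.' (not opp) -> no flip
Dir W: opp run (1,3), next='.' -> no flip
Dir E: first cell '.' (not opp) -> no flip
Dir SW: opp run (2,3) capped by B -> flip
Dir S: first cell '.' (not opp) -> no flip
Dir SE: first cell '.' (not opp) -> no flip
All flips: (2,3)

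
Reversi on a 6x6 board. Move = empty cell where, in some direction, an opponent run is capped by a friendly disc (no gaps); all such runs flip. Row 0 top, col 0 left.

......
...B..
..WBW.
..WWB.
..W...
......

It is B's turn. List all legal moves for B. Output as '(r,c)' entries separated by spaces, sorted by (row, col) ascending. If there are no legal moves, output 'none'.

Answer: (1,4) (2,1) (2,5) (3,1) (3,5) (4,1) (4,3)

Derivation:
(1,1): no bracket -> illegal
(1,2): no bracket -> illegal
(1,4): flips 1 -> legal
(1,5): no bracket -> illegal
(2,1): flips 1 -> legal
(2,5): flips 1 -> legal
(3,1): flips 3 -> legal
(3,5): flips 1 -> legal
(4,1): flips 1 -> legal
(4,3): flips 1 -> legal
(4,4): no bracket -> illegal
(5,1): no bracket -> illegal
(5,2): no bracket -> illegal
(5,3): no bracket -> illegal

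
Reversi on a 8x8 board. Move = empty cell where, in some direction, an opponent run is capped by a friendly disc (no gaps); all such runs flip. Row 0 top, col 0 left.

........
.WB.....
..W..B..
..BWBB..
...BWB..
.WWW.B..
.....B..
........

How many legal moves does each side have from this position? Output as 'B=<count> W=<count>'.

-- B to move --
(0,0): flips 4 -> legal
(0,1): no bracket -> illegal
(0,2): no bracket -> illegal
(1,0): flips 1 -> legal
(1,3): no bracket -> illegal
(2,0): no bracket -> illegal
(2,1): no bracket -> illegal
(2,3): flips 1 -> legal
(2,4): no bracket -> illegal
(3,1): no bracket -> illegal
(4,0): no bracket -> illegal
(4,1): no bracket -> illegal
(4,2): no bracket -> illegal
(5,0): no bracket -> illegal
(5,4): flips 1 -> legal
(6,0): no bracket -> illegal
(6,1): flips 1 -> legal
(6,2): flips 2 -> legal
(6,3): flips 1 -> legal
(6,4): no bracket -> illegal
B mobility = 7
-- W to move --
(0,1): no bracket -> illegal
(0,2): flips 1 -> legal
(0,3): no bracket -> illegal
(1,3): flips 1 -> legal
(1,4): no bracket -> illegal
(1,5): no bracket -> illegal
(1,6): flips 3 -> legal
(2,1): no bracket -> illegal
(2,3): no bracket -> illegal
(2,4): flips 1 -> legal
(2,6): flips 1 -> legal
(3,1): flips 1 -> legal
(3,6): flips 2 -> legal
(4,1): no bracket -> illegal
(4,2): flips 2 -> legal
(4,6): flips 1 -> legal
(5,4): no bracket -> illegal
(5,6): no bracket -> illegal
(6,4): no bracket -> illegal
(6,6): flips 1 -> legal
(7,4): no bracket -> illegal
(7,5): no bracket -> illegal
(7,6): no bracket -> illegal
W mobility = 10

Answer: B=7 W=10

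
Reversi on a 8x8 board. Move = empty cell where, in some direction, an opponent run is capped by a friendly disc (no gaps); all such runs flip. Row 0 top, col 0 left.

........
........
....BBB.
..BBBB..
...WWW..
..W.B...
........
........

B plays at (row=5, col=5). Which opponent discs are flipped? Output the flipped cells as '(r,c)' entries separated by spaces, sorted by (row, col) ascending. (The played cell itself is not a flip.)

Dir NW: opp run (4,4) capped by B -> flip
Dir N: opp run (4,5) capped by B -> flip
Dir NE: first cell '.' (not opp) -> no flip
Dir W: first cell 'B' (not opp) -> no flip
Dir E: first cell '.' (not opp) -> no flip
Dir SW: first cell '.' (not opp) -> no flip
Dir S: first cell '.' (not opp) -> no flip
Dir SE: first cell '.' (not opp) -> no flip

Answer: (4,4) (4,5)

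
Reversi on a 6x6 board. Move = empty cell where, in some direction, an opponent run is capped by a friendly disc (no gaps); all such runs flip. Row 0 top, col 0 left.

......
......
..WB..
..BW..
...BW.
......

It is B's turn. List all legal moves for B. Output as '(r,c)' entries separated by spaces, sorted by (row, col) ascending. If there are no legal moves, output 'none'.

(1,1): no bracket -> illegal
(1,2): flips 1 -> legal
(1,3): no bracket -> illegal
(2,1): flips 1 -> legal
(2,4): no bracket -> illegal
(3,1): no bracket -> illegal
(3,4): flips 1 -> legal
(3,5): no bracket -> illegal
(4,2): no bracket -> illegal
(4,5): flips 1 -> legal
(5,3): no bracket -> illegal
(5,4): no bracket -> illegal
(5,5): no bracket -> illegal

Answer: (1,2) (2,1) (3,4) (4,5)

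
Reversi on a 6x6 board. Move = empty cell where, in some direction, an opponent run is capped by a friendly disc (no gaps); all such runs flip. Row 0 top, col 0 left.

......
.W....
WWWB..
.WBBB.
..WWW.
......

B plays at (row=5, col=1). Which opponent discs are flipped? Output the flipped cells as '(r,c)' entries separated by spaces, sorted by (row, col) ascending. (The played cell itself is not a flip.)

Answer: (4,2)

Derivation:
Dir NW: first cell '.' (not opp) -> no flip
Dir N: first cell '.' (not opp) -> no flip
Dir NE: opp run (4,2) capped by B -> flip
Dir W: first cell '.' (not opp) -> no flip
Dir E: first cell '.' (not opp) -> no flip
Dir SW: edge -> no flip
Dir S: edge -> no flip
Dir SE: edge -> no flip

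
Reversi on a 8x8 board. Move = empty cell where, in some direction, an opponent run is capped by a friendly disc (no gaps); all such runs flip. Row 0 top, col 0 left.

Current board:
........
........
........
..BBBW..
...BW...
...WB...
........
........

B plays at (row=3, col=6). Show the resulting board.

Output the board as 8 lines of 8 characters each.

Place B at (3,6); scan 8 dirs for brackets.
Dir NW: first cell '.' (not opp) -> no flip
Dir N: first cell '.' (not opp) -> no flip
Dir NE: first cell '.' (not opp) -> no flip
Dir W: opp run (3,5) capped by B -> flip
Dir E: first cell '.' (not opp) -> no flip
Dir SW: first cell '.' (not opp) -> no flip
Dir S: first cell '.' (not opp) -> no flip
Dir SE: first cell '.' (not opp) -> no flip
All flips: (3,5)

Answer: ........
........
........
..BBBBB.
...BW...
...WB...
........
........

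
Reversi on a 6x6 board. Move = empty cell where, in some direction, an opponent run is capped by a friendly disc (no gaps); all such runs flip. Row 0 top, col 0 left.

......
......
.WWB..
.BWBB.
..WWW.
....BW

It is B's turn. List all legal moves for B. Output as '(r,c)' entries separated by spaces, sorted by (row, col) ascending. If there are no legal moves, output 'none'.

(1,0): flips 3 -> legal
(1,1): flips 2 -> legal
(1,2): no bracket -> illegal
(1,3): flips 1 -> legal
(2,0): flips 2 -> legal
(3,0): no bracket -> illegal
(3,5): no bracket -> illegal
(4,1): flips 1 -> legal
(4,5): no bracket -> illegal
(5,1): flips 1 -> legal
(5,2): flips 1 -> legal
(5,3): flips 2 -> legal

Answer: (1,0) (1,1) (1,3) (2,0) (4,1) (5,1) (5,2) (5,3)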